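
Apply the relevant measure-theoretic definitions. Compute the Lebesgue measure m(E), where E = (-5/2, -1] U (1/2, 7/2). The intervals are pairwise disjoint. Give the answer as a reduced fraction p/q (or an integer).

For pairwise disjoint intervals, m(union_i I_i) = sum_i m(I_i),
and m is invariant under swapping open/closed endpoints (single points have measure 0).
So m(E) = sum_i (b_i - a_i).
  I_1 has length -1 - (-5/2) = 3/2.
  I_2 has length 7/2 - 1/2 = 3.
Summing:
  m(E) = 3/2 + 3 = 9/2.

9/2


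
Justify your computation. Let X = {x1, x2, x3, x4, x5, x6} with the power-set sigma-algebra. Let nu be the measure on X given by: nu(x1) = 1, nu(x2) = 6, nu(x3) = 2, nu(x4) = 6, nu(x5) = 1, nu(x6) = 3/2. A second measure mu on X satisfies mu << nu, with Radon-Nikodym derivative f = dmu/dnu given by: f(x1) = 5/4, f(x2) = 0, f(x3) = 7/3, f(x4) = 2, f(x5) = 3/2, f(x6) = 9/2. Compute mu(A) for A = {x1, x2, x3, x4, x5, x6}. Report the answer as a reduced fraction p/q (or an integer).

By the defining property of the Radon-Nikodym derivative, for every measurable set A,
  mu(A) = integral_A f dnu.
Since nu is a discrete measure concentrated on the atoms of X, the integral over A reduces to the sum
  mu(A) = sum_{x in A} f(x) * nu({x}).
Computing each term:
  x1: f(x1) * nu(x1) = 5/4 * 1 = 5/4.
  x2: f(x2) * nu(x2) = 0 * 6 = 0.
  x3: f(x3) * nu(x3) = 7/3 * 2 = 14/3.
  x4: f(x4) * nu(x4) = 2 * 6 = 12.
  x5: f(x5) * nu(x5) = 3/2 * 1 = 3/2.
  x6: f(x6) * nu(x6) = 9/2 * 3/2 = 27/4.
Summing: mu(A) = 5/4 + 0 + 14/3 + 12 + 3/2 + 27/4 = 157/6.

157/6


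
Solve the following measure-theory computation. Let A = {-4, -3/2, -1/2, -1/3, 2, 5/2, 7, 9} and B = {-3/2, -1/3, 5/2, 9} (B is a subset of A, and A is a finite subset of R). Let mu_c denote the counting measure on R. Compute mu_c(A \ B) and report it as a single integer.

Counting measure assigns mu_c(E) = |E| (number of elements) when E is finite. For B subset A, A \ B is the set of elements of A not in B, so |A \ B| = |A| - |B|.
|A| = 8, |B| = 4, so mu_c(A \ B) = 8 - 4 = 4.

4


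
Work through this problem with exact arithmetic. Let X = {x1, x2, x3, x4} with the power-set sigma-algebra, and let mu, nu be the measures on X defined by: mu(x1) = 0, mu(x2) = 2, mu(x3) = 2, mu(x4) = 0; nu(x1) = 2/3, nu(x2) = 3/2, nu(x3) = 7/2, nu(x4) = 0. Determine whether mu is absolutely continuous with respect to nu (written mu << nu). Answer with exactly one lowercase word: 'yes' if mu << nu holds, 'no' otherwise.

mu << nu means: every nu-null measurable set is also mu-null; equivalently, for every atom x, if nu({x}) = 0 then mu({x}) = 0.
Checking each atom:
  x1: nu = 2/3 > 0 -> no constraint.
  x2: nu = 3/2 > 0 -> no constraint.
  x3: nu = 7/2 > 0 -> no constraint.
  x4: nu = 0, mu = 0 -> consistent with mu << nu.
No atom violates the condition. Therefore mu << nu.

yes


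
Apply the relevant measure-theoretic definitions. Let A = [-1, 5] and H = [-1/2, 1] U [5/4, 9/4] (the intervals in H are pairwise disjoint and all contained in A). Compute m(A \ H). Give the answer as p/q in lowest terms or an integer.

The ambient interval has length m(A) = 5 - (-1) = 6.
Since the holes are disjoint and sit inside A, by finite additivity
  m(H) = sum_i (b_i - a_i), and m(A \ H) = m(A) - m(H).
Computing the hole measures:
  m(H_1) = 1 - (-1/2) = 3/2.
  m(H_2) = 9/4 - 5/4 = 1.
Summed: m(H) = 3/2 + 1 = 5/2.
So m(A \ H) = 6 - 5/2 = 7/2.

7/2


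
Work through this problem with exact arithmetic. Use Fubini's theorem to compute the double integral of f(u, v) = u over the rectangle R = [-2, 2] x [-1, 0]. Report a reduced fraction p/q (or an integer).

f(u, v) is a tensor product of a function of u and a function of v, and both factors are bounded continuous (hence Lebesgue integrable) on the rectangle, so Fubini's theorem applies:
  integral_R f d(m x m) = (integral_a1^b1 u du) * (integral_a2^b2 1 dv).
Inner integral in u: integral_{-2}^{2} u du = (2^2 - (-2)^2)/2
  = 0.
Inner integral in v: integral_{-1}^{0} 1 dv = (0^1 - (-1)^1)/1
  = 1.
Product: (0) * (1) = 0.

0


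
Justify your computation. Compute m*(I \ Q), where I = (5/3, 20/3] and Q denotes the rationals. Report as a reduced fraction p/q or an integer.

The interval I = (5/3, 20/3] has m(I) = 20/3 - 5/3 = 5 (endpoints are measure-zero, so open/closed/half-open agree). Write I = (I cap Q) u (I \ Q). The rationals in I are countable, so m*(I cap Q) = 0 (cover each rational by intervals whose total length is arbitrarily small). By countable subadditivity m*(I) <= m*(I cap Q) + m*(I \ Q), hence m*(I \ Q) >= m(I) = 5. The reverse inequality m*(I \ Q) <= m*(I) = 5 is trivial since (I \ Q) is a subset of I. Therefore m*(I \ Q) = 5.

5


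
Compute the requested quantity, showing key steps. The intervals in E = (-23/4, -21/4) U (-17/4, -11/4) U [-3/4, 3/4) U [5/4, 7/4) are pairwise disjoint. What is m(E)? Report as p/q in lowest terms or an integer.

For pairwise disjoint intervals, m(union_i I_i) = sum_i m(I_i),
and m is invariant under swapping open/closed endpoints (single points have measure 0).
So m(E) = sum_i (b_i - a_i).
  I_1 has length -21/4 - (-23/4) = 1/2.
  I_2 has length -11/4 - (-17/4) = 3/2.
  I_3 has length 3/4 - (-3/4) = 3/2.
  I_4 has length 7/4 - 5/4 = 1/2.
Summing:
  m(E) = 1/2 + 3/2 + 3/2 + 1/2 = 4.

4


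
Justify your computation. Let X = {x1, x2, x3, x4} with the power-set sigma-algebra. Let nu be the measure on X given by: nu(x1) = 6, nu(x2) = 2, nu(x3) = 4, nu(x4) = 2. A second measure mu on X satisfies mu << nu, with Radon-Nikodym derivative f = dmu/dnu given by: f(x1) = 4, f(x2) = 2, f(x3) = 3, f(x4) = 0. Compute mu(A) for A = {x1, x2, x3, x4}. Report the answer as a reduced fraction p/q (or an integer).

By the defining property of the Radon-Nikodym derivative, for every measurable set A,
  mu(A) = integral_A f dnu.
Since nu is a discrete measure concentrated on the atoms of X, the integral over A reduces to the sum
  mu(A) = sum_{x in A} f(x) * nu({x}).
Computing each term:
  x1: f(x1) * nu(x1) = 4 * 6 = 24.
  x2: f(x2) * nu(x2) = 2 * 2 = 4.
  x3: f(x3) * nu(x3) = 3 * 4 = 12.
  x4: f(x4) * nu(x4) = 0 * 2 = 0.
Summing: mu(A) = 24 + 4 + 12 + 0 = 40.

40


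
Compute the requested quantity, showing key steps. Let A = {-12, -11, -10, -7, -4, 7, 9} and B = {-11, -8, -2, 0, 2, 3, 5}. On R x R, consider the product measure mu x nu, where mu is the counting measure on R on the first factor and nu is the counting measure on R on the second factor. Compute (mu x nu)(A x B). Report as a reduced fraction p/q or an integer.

For a measurable rectangle A x B, the product measure satisfies
  (mu x nu)(A x B) = mu(A) * nu(B).
  mu(A) = 7.
  nu(B) = 7.
  (mu x nu)(A x B) = 7 * 7 = 49.

49


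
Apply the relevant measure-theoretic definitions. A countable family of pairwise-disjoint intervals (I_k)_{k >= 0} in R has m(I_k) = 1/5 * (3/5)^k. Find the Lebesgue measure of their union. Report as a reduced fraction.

By countable additivity of the Lebesgue measure on pairwise disjoint measurable sets,
  m(union_{k >= 0} I_k) = sum_{k >= 0} m(I_k) = sum_{k >= 0} a * r^k,
  with a = 1/5 and r = 3/5.
Since 0 < r = 3/5 < 1, the geometric series converges:
  sum_{k >= 0} a * r^k = a / (1 - r).
  = 1/5 / (1 - 3/5)
  = 1/5 / (2/5)
  = 1/2.

1/2


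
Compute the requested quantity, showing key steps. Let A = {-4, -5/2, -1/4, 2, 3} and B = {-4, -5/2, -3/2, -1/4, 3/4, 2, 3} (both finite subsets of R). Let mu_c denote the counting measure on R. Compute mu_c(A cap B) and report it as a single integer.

Counting measure on a finite set equals cardinality. mu_c(A cap B) = |A cap B| (elements appearing in both).
Enumerating the elements of A that also lie in B gives 5 element(s).
So mu_c(A cap B) = 5.

5


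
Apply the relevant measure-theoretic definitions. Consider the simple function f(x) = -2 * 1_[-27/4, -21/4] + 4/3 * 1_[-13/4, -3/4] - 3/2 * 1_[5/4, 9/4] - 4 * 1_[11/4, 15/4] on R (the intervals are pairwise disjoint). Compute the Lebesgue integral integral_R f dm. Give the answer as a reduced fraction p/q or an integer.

For a simple function f = sum_i c_i * 1_{A_i} with disjoint A_i,
  integral f dm = sum_i c_i * m(A_i).
Lengths of the A_i:
  m(A_1) = -21/4 - (-27/4) = 3/2.
  m(A_2) = -3/4 - (-13/4) = 5/2.
  m(A_3) = 9/4 - 5/4 = 1.
  m(A_4) = 15/4 - 11/4 = 1.
Contributions c_i * m(A_i):
  (-2) * (3/2) = -3.
  (4/3) * (5/2) = 10/3.
  (-3/2) * (1) = -3/2.
  (-4) * (1) = -4.
Total: -3 + 10/3 - 3/2 - 4 = -31/6.

-31/6


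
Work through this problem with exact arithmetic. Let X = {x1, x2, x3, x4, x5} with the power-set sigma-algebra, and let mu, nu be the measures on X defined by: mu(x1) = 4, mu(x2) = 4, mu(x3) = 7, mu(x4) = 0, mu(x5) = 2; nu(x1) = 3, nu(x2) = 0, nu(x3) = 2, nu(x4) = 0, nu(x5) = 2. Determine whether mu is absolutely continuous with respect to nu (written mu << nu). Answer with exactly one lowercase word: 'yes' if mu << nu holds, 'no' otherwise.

mu << nu means: every nu-null measurable set is also mu-null; equivalently, for every atom x, if nu({x}) = 0 then mu({x}) = 0.
Checking each atom:
  x1: nu = 3 > 0 -> no constraint.
  x2: nu = 0, mu = 4 > 0 -> violates mu << nu.
  x3: nu = 2 > 0 -> no constraint.
  x4: nu = 0, mu = 0 -> consistent with mu << nu.
  x5: nu = 2 > 0 -> no constraint.
The atom(s) x2 violate the condition (nu = 0 but mu > 0). Therefore mu is NOT absolutely continuous w.r.t. nu.

no


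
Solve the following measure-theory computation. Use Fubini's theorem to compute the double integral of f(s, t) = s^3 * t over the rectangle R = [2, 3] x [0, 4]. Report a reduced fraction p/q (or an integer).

f(s, t) is a tensor product of a function of s and a function of t, and both factors are bounded continuous (hence Lebesgue integrable) on the rectangle, so Fubini's theorem applies:
  integral_R f d(m x m) = (integral_a1^b1 s^3 ds) * (integral_a2^b2 t dt).
Inner integral in s: integral_{2}^{3} s^3 ds = (3^4 - 2^4)/4
  = 65/4.
Inner integral in t: integral_{0}^{4} t dt = (4^2 - 0^2)/2
  = 8.
Product: (65/4) * (8) = 130.

130


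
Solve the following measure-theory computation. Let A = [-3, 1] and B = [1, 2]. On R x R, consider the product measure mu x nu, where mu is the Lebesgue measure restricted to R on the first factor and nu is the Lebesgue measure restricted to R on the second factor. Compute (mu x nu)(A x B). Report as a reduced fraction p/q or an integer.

For a measurable rectangle A x B, the product measure satisfies
  (mu x nu)(A x B) = mu(A) * nu(B).
  mu(A) = 4.
  nu(B) = 1.
  (mu x nu)(A x B) = 4 * 1 = 4.

4


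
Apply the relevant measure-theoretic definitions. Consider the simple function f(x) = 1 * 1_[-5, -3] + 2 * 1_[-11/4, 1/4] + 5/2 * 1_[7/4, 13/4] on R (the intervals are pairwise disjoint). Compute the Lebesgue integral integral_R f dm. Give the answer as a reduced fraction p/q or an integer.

For a simple function f = sum_i c_i * 1_{A_i} with disjoint A_i,
  integral f dm = sum_i c_i * m(A_i).
Lengths of the A_i:
  m(A_1) = -3 - (-5) = 2.
  m(A_2) = 1/4 - (-11/4) = 3.
  m(A_3) = 13/4 - 7/4 = 3/2.
Contributions c_i * m(A_i):
  (1) * (2) = 2.
  (2) * (3) = 6.
  (5/2) * (3/2) = 15/4.
Total: 2 + 6 + 15/4 = 47/4.

47/4


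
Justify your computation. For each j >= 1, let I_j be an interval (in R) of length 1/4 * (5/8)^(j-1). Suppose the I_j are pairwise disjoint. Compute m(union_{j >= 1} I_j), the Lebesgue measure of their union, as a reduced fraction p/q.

By countable additivity of the Lebesgue measure on pairwise disjoint measurable sets,
  m(union_{j >= 1} I_j) = sum_{j >= 1} m(I_j) = sum_{j >= 1} a * r^(j-1),
  with a = 1/4 and r = 5/8.
Since 0 < r = 5/8 < 1, the geometric series converges:
  sum_{j >= 1} a * r^(j-1) = a / (1 - r).
  = 1/4 / (1 - 5/8)
  = 1/4 / (3/8)
  = 2/3.

2/3


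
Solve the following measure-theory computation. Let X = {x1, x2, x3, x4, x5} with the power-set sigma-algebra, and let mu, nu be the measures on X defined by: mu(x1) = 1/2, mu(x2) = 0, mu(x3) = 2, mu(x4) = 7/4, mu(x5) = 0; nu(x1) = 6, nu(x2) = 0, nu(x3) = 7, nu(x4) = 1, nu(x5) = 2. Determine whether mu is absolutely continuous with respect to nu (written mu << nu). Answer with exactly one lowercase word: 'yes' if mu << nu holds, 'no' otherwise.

mu << nu means: every nu-null measurable set is also mu-null; equivalently, for every atom x, if nu({x}) = 0 then mu({x}) = 0.
Checking each atom:
  x1: nu = 6 > 0 -> no constraint.
  x2: nu = 0, mu = 0 -> consistent with mu << nu.
  x3: nu = 7 > 0 -> no constraint.
  x4: nu = 1 > 0 -> no constraint.
  x5: nu = 2 > 0 -> no constraint.
No atom violates the condition. Therefore mu << nu.

yes


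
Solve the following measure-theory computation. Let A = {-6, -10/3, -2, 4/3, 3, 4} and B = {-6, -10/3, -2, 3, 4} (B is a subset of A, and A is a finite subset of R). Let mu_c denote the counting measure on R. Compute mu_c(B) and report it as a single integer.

Counting measure assigns mu_c(E) = |E| (number of elements) when E is finite.
B has 5 element(s), so mu_c(B) = 5.

5


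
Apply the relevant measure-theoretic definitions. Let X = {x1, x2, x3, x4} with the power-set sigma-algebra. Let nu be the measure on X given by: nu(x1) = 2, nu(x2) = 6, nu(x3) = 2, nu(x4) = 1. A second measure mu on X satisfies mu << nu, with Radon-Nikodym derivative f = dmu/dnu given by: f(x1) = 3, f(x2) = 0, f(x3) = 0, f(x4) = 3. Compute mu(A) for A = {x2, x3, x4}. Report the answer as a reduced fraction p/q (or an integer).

By the defining property of the Radon-Nikodym derivative, for every measurable set A,
  mu(A) = integral_A f dnu.
Since nu is a discrete measure concentrated on the atoms of X, the integral over A reduces to the sum
  mu(A) = sum_{x in A} f(x) * nu({x}).
Computing each term:
  x2: f(x2) * nu(x2) = 0 * 6 = 0.
  x3: f(x3) * nu(x3) = 0 * 2 = 0.
  x4: f(x4) * nu(x4) = 3 * 1 = 3.
Summing: mu(A) = 0 + 0 + 3 = 3.

3


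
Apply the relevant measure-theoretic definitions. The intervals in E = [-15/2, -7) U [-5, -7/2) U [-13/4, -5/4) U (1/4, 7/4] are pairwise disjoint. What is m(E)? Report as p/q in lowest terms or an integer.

For pairwise disjoint intervals, m(union_i I_i) = sum_i m(I_i),
and m is invariant under swapping open/closed endpoints (single points have measure 0).
So m(E) = sum_i (b_i - a_i).
  I_1 has length -7 - (-15/2) = 1/2.
  I_2 has length -7/2 - (-5) = 3/2.
  I_3 has length -5/4 - (-13/4) = 2.
  I_4 has length 7/4 - 1/4 = 3/2.
Summing:
  m(E) = 1/2 + 3/2 + 2 + 3/2 = 11/2.

11/2


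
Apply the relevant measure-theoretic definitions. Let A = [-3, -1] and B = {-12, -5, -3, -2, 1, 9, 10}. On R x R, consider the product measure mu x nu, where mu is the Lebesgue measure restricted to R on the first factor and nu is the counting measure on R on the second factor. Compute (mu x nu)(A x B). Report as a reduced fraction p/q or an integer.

For a measurable rectangle A x B, the product measure satisfies
  (mu x nu)(A x B) = mu(A) * nu(B).
  mu(A) = 2.
  nu(B) = 7.
  (mu x nu)(A x B) = 2 * 7 = 14.

14


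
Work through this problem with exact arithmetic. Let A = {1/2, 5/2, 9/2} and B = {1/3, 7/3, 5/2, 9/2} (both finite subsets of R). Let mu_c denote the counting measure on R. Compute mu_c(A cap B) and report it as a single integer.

Counting measure on a finite set equals cardinality. mu_c(A cap B) = |A cap B| (elements appearing in both).
Enumerating the elements of A that also lie in B gives 2 element(s).
So mu_c(A cap B) = 2.

2


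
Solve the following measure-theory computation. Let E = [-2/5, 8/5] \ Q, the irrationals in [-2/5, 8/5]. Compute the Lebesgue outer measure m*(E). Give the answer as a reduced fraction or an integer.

The interval I = [-2/5, 8/5] has m(I) = 8/5 - (-2/5) = 2 (endpoints are measure-zero, so open/closed/half-open agree). Write I = (I cap Q) u (I \ Q). The rationals in I are countable, so m*(I cap Q) = 0 (cover each rational by intervals whose total length is arbitrarily small). By countable subadditivity m*(I) <= m*(I cap Q) + m*(I \ Q), hence m*(I \ Q) >= m(I) = 2. The reverse inequality m*(I \ Q) <= m*(I) = 2 is trivial since (I \ Q) is a subset of I. Therefore m*(I \ Q) = 2.

2


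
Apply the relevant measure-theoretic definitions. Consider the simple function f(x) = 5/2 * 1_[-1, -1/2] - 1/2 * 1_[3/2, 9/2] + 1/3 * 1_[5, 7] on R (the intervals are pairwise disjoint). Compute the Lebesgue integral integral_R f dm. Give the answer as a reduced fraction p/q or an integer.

For a simple function f = sum_i c_i * 1_{A_i} with disjoint A_i,
  integral f dm = sum_i c_i * m(A_i).
Lengths of the A_i:
  m(A_1) = -1/2 - (-1) = 1/2.
  m(A_2) = 9/2 - 3/2 = 3.
  m(A_3) = 7 - 5 = 2.
Contributions c_i * m(A_i):
  (5/2) * (1/2) = 5/4.
  (-1/2) * (3) = -3/2.
  (1/3) * (2) = 2/3.
Total: 5/4 - 3/2 + 2/3 = 5/12.

5/12


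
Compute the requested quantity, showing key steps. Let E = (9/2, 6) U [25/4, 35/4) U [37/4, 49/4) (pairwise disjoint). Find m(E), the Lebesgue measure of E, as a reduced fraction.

For pairwise disjoint intervals, m(union_i I_i) = sum_i m(I_i),
and m is invariant under swapping open/closed endpoints (single points have measure 0).
So m(E) = sum_i (b_i - a_i).
  I_1 has length 6 - 9/2 = 3/2.
  I_2 has length 35/4 - 25/4 = 5/2.
  I_3 has length 49/4 - 37/4 = 3.
Summing:
  m(E) = 3/2 + 5/2 + 3 = 7.

7


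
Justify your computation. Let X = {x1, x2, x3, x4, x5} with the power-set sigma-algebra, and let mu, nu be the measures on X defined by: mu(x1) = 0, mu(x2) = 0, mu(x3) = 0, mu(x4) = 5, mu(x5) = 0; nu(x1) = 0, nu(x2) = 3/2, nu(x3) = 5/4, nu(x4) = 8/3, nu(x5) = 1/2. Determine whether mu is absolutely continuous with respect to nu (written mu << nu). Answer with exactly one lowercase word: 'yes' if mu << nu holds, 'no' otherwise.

mu << nu means: every nu-null measurable set is also mu-null; equivalently, for every atom x, if nu({x}) = 0 then mu({x}) = 0.
Checking each atom:
  x1: nu = 0, mu = 0 -> consistent with mu << nu.
  x2: nu = 3/2 > 0 -> no constraint.
  x3: nu = 5/4 > 0 -> no constraint.
  x4: nu = 8/3 > 0 -> no constraint.
  x5: nu = 1/2 > 0 -> no constraint.
No atom violates the condition. Therefore mu << nu.

yes


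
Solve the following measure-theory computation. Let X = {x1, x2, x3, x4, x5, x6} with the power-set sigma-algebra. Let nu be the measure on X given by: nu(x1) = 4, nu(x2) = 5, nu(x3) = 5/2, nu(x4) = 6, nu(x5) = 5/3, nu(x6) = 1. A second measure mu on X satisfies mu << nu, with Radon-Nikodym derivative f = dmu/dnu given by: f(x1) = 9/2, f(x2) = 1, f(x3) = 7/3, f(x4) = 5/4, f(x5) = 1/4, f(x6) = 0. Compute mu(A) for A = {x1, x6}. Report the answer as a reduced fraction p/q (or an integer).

By the defining property of the Radon-Nikodym derivative, for every measurable set A,
  mu(A) = integral_A f dnu.
Since nu is a discrete measure concentrated on the atoms of X, the integral over A reduces to the sum
  mu(A) = sum_{x in A} f(x) * nu({x}).
Computing each term:
  x1: f(x1) * nu(x1) = 9/2 * 4 = 18.
  x6: f(x6) * nu(x6) = 0 * 1 = 0.
Summing: mu(A) = 18 + 0 = 18.

18


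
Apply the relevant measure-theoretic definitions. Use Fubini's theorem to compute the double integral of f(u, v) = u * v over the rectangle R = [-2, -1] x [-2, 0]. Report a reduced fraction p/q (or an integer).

f(u, v) is a tensor product of a function of u and a function of v, and both factors are bounded continuous (hence Lebesgue integrable) on the rectangle, so Fubini's theorem applies:
  integral_R f d(m x m) = (integral_a1^b1 u du) * (integral_a2^b2 v dv).
Inner integral in u: integral_{-2}^{-1} u du = ((-1)^2 - (-2)^2)/2
  = -3/2.
Inner integral in v: integral_{-2}^{0} v dv = (0^2 - (-2)^2)/2
  = -2.
Product: (-3/2) * (-2) = 3.

3


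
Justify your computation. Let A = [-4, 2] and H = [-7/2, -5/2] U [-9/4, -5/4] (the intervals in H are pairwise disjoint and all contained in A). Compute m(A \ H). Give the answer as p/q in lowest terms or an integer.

The ambient interval has length m(A) = 2 - (-4) = 6.
Since the holes are disjoint and sit inside A, by finite additivity
  m(H) = sum_i (b_i - a_i), and m(A \ H) = m(A) - m(H).
Computing the hole measures:
  m(H_1) = -5/2 - (-7/2) = 1.
  m(H_2) = -5/4 - (-9/4) = 1.
Summed: m(H) = 1 + 1 = 2.
So m(A \ H) = 6 - 2 = 4.

4


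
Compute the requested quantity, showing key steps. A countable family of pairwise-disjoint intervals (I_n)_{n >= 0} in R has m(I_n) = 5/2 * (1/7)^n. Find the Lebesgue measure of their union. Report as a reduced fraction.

By countable additivity of the Lebesgue measure on pairwise disjoint measurable sets,
  m(union_{n >= 0} I_n) = sum_{n >= 0} m(I_n) = sum_{n >= 0} a * r^n,
  with a = 5/2 and r = 1/7.
Since 0 < r = 1/7 < 1, the geometric series converges:
  sum_{n >= 0} a * r^n = a / (1 - r).
  = 5/2 / (1 - 1/7)
  = 5/2 / (6/7)
  = 35/12.

35/12


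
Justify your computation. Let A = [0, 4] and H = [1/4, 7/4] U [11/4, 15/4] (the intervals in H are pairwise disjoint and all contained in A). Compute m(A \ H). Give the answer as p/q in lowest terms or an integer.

The ambient interval has length m(A) = 4 - 0 = 4.
Since the holes are disjoint and sit inside A, by finite additivity
  m(H) = sum_i (b_i - a_i), and m(A \ H) = m(A) - m(H).
Computing the hole measures:
  m(H_1) = 7/4 - 1/4 = 3/2.
  m(H_2) = 15/4 - 11/4 = 1.
Summed: m(H) = 3/2 + 1 = 5/2.
So m(A \ H) = 4 - 5/2 = 3/2.

3/2


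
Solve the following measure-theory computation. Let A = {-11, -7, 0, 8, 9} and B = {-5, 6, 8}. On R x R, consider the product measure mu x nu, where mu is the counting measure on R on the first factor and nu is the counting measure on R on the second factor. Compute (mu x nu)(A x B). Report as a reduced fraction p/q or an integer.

For a measurable rectangle A x B, the product measure satisfies
  (mu x nu)(A x B) = mu(A) * nu(B).
  mu(A) = 5.
  nu(B) = 3.
  (mu x nu)(A x B) = 5 * 3 = 15.

15


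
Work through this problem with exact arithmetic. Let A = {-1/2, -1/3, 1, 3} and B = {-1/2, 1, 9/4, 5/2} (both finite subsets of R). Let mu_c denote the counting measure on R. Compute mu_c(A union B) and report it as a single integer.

Counting measure on a finite set equals cardinality. By inclusion-exclusion, |A union B| = |A| + |B| - |A cap B|.
|A| = 4, |B| = 4, |A cap B| = 2.
So mu_c(A union B) = 4 + 4 - 2 = 6.

6


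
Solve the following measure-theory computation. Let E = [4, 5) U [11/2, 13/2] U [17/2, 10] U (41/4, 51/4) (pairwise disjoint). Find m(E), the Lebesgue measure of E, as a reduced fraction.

For pairwise disjoint intervals, m(union_i I_i) = sum_i m(I_i),
and m is invariant under swapping open/closed endpoints (single points have measure 0).
So m(E) = sum_i (b_i - a_i).
  I_1 has length 5 - 4 = 1.
  I_2 has length 13/2 - 11/2 = 1.
  I_3 has length 10 - 17/2 = 3/2.
  I_4 has length 51/4 - 41/4 = 5/2.
Summing:
  m(E) = 1 + 1 + 3/2 + 5/2 = 6.

6


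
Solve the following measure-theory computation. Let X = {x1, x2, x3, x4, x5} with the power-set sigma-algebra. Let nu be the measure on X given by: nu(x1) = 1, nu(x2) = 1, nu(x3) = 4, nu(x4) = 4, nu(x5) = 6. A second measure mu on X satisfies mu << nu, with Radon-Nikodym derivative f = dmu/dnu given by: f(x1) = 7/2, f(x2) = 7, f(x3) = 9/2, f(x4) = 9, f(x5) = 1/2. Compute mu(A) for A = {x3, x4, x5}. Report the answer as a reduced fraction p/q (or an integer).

By the defining property of the Radon-Nikodym derivative, for every measurable set A,
  mu(A) = integral_A f dnu.
Since nu is a discrete measure concentrated on the atoms of X, the integral over A reduces to the sum
  mu(A) = sum_{x in A} f(x) * nu({x}).
Computing each term:
  x3: f(x3) * nu(x3) = 9/2 * 4 = 18.
  x4: f(x4) * nu(x4) = 9 * 4 = 36.
  x5: f(x5) * nu(x5) = 1/2 * 6 = 3.
Summing: mu(A) = 18 + 36 + 3 = 57.

57


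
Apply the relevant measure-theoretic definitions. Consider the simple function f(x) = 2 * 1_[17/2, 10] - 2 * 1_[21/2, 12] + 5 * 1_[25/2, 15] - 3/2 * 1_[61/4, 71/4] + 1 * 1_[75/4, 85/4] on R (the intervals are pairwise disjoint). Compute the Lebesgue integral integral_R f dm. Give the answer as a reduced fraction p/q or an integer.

For a simple function f = sum_i c_i * 1_{A_i} with disjoint A_i,
  integral f dm = sum_i c_i * m(A_i).
Lengths of the A_i:
  m(A_1) = 10 - 17/2 = 3/2.
  m(A_2) = 12 - 21/2 = 3/2.
  m(A_3) = 15 - 25/2 = 5/2.
  m(A_4) = 71/4 - 61/4 = 5/2.
  m(A_5) = 85/4 - 75/4 = 5/2.
Contributions c_i * m(A_i):
  (2) * (3/2) = 3.
  (-2) * (3/2) = -3.
  (5) * (5/2) = 25/2.
  (-3/2) * (5/2) = -15/4.
  (1) * (5/2) = 5/2.
Total: 3 - 3 + 25/2 - 15/4 + 5/2 = 45/4.

45/4


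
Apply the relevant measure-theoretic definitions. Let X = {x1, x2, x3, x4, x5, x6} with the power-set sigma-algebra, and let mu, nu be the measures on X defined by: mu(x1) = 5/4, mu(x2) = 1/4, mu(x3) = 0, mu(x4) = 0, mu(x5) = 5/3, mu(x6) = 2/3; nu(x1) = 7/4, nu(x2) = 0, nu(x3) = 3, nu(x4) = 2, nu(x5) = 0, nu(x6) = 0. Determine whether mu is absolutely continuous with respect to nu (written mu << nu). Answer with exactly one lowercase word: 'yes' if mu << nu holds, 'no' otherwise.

mu << nu means: every nu-null measurable set is also mu-null; equivalently, for every atom x, if nu({x}) = 0 then mu({x}) = 0.
Checking each atom:
  x1: nu = 7/4 > 0 -> no constraint.
  x2: nu = 0, mu = 1/4 > 0 -> violates mu << nu.
  x3: nu = 3 > 0 -> no constraint.
  x4: nu = 2 > 0 -> no constraint.
  x5: nu = 0, mu = 5/3 > 0 -> violates mu << nu.
  x6: nu = 0, mu = 2/3 > 0 -> violates mu << nu.
The atom(s) x2, x5, x6 violate the condition (nu = 0 but mu > 0). Therefore mu is NOT absolutely continuous w.r.t. nu.

no


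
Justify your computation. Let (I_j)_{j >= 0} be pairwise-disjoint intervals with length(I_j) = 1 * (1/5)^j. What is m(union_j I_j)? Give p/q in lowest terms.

By countable additivity of the Lebesgue measure on pairwise disjoint measurable sets,
  m(union_{j >= 0} I_j) = sum_{j >= 0} m(I_j) = sum_{j >= 0} a * r^j,
  with a = 1 and r = 1/5.
Since 0 < r = 1/5 < 1, the geometric series converges:
  sum_{j >= 0} a * r^j = a / (1 - r).
  = 1 / (1 - 1/5)
  = 1 / (4/5)
  = 5/4.

5/4


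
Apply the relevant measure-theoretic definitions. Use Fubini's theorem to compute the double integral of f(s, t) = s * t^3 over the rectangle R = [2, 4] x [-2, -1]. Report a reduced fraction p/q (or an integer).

f(s, t) is a tensor product of a function of s and a function of t, and both factors are bounded continuous (hence Lebesgue integrable) on the rectangle, so Fubini's theorem applies:
  integral_R f d(m x m) = (integral_a1^b1 s ds) * (integral_a2^b2 t^3 dt).
Inner integral in s: integral_{2}^{4} s ds = (4^2 - 2^2)/2
  = 6.
Inner integral in t: integral_{-2}^{-1} t^3 dt = ((-1)^4 - (-2)^4)/4
  = -15/4.
Product: (6) * (-15/4) = -45/2.

-45/2


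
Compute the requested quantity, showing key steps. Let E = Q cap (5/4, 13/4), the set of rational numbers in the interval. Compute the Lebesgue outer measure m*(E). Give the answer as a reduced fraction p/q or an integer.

E = Q cap (5/4, 13/4) is a subset of Q, which is countable. Enumerate Q = {q_1, q_2, ...}; for any eps > 0, cover q_k by the open interval (q_k - eps/2^(k+1), q_k + eps/2^(k+1)), of length eps/2^k. The total cover length is sum_{k>=1} eps/2^k = eps. Hence m*(E) <= m*(Q) <= eps for every eps > 0, and since outer measure is non-negative, m*(E) = 0.

0


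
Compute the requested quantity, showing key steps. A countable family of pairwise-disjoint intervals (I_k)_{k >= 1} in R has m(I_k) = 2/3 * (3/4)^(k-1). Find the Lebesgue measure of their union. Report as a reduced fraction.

By countable additivity of the Lebesgue measure on pairwise disjoint measurable sets,
  m(union_{k >= 1} I_k) = sum_{k >= 1} m(I_k) = sum_{k >= 1} a * r^(k-1),
  with a = 2/3 and r = 3/4.
Since 0 < r = 3/4 < 1, the geometric series converges:
  sum_{k >= 1} a * r^(k-1) = a / (1 - r).
  = 2/3 / (1 - 3/4)
  = 2/3 / (1/4)
  = 8/3.

8/3


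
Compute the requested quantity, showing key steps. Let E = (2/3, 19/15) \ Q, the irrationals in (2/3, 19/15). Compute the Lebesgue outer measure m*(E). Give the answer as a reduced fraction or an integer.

The interval I = (2/3, 19/15) has m(I) = 19/15 - 2/3 = 3/5 (endpoints are measure-zero, so open/closed/half-open agree). Write I = (I cap Q) u (I \ Q). The rationals in I are countable, so m*(I cap Q) = 0 (cover each rational by intervals whose total length is arbitrarily small). By countable subadditivity m*(I) <= m*(I cap Q) + m*(I \ Q), hence m*(I \ Q) >= m(I) = 3/5. The reverse inequality m*(I \ Q) <= m*(I) = 3/5 is trivial since (I \ Q) is a subset of I. Therefore m*(I \ Q) = 3/5.

3/5


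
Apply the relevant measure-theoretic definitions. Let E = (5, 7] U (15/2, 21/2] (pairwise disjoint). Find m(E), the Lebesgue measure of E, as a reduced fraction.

For pairwise disjoint intervals, m(union_i I_i) = sum_i m(I_i),
and m is invariant under swapping open/closed endpoints (single points have measure 0).
So m(E) = sum_i (b_i - a_i).
  I_1 has length 7 - 5 = 2.
  I_2 has length 21/2 - 15/2 = 3.
Summing:
  m(E) = 2 + 3 = 5.

5


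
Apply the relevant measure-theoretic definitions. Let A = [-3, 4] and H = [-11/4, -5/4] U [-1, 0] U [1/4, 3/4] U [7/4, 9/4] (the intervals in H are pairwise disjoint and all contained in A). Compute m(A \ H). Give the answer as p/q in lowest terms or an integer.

The ambient interval has length m(A) = 4 - (-3) = 7.
Since the holes are disjoint and sit inside A, by finite additivity
  m(H) = sum_i (b_i - a_i), and m(A \ H) = m(A) - m(H).
Computing the hole measures:
  m(H_1) = -5/4 - (-11/4) = 3/2.
  m(H_2) = 0 - (-1) = 1.
  m(H_3) = 3/4 - 1/4 = 1/2.
  m(H_4) = 9/4 - 7/4 = 1/2.
Summed: m(H) = 3/2 + 1 + 1/2 + 1/2 = 7/2.
So m(A \ H) = 7 - 7/2 = 7/2.

7/2


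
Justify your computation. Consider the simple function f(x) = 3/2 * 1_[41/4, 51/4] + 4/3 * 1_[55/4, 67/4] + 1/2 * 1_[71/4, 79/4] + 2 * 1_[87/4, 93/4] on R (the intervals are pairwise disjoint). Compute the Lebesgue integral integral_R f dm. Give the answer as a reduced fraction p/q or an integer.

For a simple function f = sum_i c_i * 1_{A_i} with disjoint A_i,
  integral f dm = sum_i c_i * m(A_i).
Lengths of the A_i:
  m(A_1) = 51/4 - 41/4 = 5/2.
  m(A_2) = 67/4 - 55/4 = 3.
  m(A_3) = 79/4 - 71/4 = 2.
  m(A_4) = 93/4 - 87/4 = 3/2.
Contributions c_i * m(A_i):
  (3/2) * (5/2) = 15/4.
  (4/3) * (3) = 4.
  (1/2) * (2) = 1.
  (2) * (3/2) = 3.
Total: 15/4 + 4 + 1 + 3 = 47/4.

47/4


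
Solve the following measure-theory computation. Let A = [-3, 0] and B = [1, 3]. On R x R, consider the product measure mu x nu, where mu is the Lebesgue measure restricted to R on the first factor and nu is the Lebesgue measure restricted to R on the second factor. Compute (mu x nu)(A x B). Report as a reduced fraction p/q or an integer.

For a measurable rectangle A x B, the product measure satisfies
  (mu x nu)(A x B) = mu(A) * nu(B).
  mu(A) = 3.
  nu(B) = 2.
  (mu x nu)(A x B) = 3 * 2 = 6.

6


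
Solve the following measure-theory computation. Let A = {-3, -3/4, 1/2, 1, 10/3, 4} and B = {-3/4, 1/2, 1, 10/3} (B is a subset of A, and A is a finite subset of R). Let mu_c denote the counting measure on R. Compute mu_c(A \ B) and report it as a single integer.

Counting measure assigns mu_c(E) = |E| (number of elements) when E is finite. For B subset A, A \ B is the set of elements of A not in B, so |A \ B| = |A| - |B|.
|A| = 6, |B| = 4, so mu_c(A \ B) = 6 - 4 = 2.

2


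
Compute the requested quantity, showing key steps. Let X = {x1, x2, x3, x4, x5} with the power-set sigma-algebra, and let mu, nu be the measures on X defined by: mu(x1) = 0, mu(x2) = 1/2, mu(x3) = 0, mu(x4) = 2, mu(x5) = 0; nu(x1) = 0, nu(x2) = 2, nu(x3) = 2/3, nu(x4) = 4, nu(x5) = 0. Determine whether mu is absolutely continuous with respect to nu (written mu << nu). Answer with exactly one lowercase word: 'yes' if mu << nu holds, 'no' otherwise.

mu << nu means: every nu-null measurable set is also mu-null; equivalently, for every atom x, if nu({x}) = 0 then mu({x}) = 0.
Checking each atom:
  x1: nu = 0, mu = 0 -> consistent with mu << nu.
  x2: nu = 2 > 0 -> no constraint.
  x3: nu = 2/3 > 0 -> no constraint.
  x4: nu = 4 > 0 -> no constraint.
  x5: nu = 0, mu = 0 -> consistent with mu << nu.
No atom violates the condition. Therefore mu << nu.

yes


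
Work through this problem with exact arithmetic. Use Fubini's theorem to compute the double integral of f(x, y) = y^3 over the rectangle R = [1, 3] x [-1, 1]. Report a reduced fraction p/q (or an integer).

f(x, y) is a tensor product of a function of x and a function of y, and both factors are bounded continuous (hence Lebesgue integrable) on the rectangle, so Fubini's theorem applies:
  integral_R f d(m x m) = (integral_a1^b1 1 dx) * (integral_a2^b2 y^3 dy).
Inner integral in x: integral_{1}^{3} 1 dx = (3^1 - 1^1)/1
  = 2.
Inner integral in y: integral_{-1}^{1} y^3 dy = (1^4 - (-1)^4)/4
  = 0.
Product: (2) * (0) = 0.

0


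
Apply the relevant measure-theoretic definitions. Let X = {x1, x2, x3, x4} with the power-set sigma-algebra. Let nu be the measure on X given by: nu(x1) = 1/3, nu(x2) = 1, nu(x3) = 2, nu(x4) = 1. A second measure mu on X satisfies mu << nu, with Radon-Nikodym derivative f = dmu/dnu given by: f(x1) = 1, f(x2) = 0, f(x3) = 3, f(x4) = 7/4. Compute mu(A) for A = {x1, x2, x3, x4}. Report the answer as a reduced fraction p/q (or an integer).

By the defining property of the Radon-Nikodym derivative, for every measurable set A,
  mu(A) = integral_A f dnu.
Since nu is a discrete measure concentrated on the atoms of X, the integral over A reduces to the sum
  mu(A) = sum_{x in A} f(x) * nu({x}).
Computing each term:
  x1: f(x1) * nu(x1) = 1 * 1/3 = 1/3.
  x2: f(x2) * nu(x2) = 0 * 1 = 0.
  x3: f(x3) * nu(x3) = 3 * 2 = 6.
  x4: f(x4) * nu(x4) = 7/4 * 1 = 7/4.
Summing: mu(A) = 1/3 + 0 + 6 + 7/4 = 97/12.

97/12


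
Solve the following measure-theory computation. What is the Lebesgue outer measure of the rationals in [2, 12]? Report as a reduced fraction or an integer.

E = Q cap [2, 12] is a subset of Q, which is countable. Enumerate Q = {q_1, q_2, ...}; for any eps > 0, cover q_k by the open interval (q_k - eps/2^(k+1), q_k + eps/2^(k+1)), of length eps/2^k. The total cover length is sum_{k>=1} eps/2^k = eps. Hence m*(E) <= m*(Q) <= eps for every eps > 0, and since outer measure is non-negative, m*(E) = 0.

0


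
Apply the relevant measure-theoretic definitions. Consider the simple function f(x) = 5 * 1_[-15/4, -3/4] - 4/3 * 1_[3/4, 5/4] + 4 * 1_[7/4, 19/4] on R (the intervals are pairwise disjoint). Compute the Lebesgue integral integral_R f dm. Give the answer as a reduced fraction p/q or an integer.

For a simple function f = sum_i c_i * 1_{A_i} with disjoint A_i,
  integral f dm = sum_i c_i * m(A_i).
Lengths of the A_i:
  m(A_1) = -3/4 - (-15/4) = 3.
  m(A_2) = 5/4 - 3/4 = 1/2.
  m(A_3) = 19/4 - 7/4 = 3.
Contributions c_i * m(A_i):
  (5) * (3) = 15.
  (-4/3) * (1/2) = -2/3.
  (4) * (3) = 12.
Total: 15 - 2/3 + 12 = 79/3.

79/3


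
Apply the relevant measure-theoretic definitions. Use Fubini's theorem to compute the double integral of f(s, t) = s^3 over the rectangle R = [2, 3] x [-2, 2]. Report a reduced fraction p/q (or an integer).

f(s, t) is a tensor product of a function of s and a function of t, and both factors are bounded continuous (hence Lebesgue integrable) on the rectangle, so Fubini's theorem applies:
  integral_R f d(m x m) = (integral_a1^b1 s^3 ds) * (integral_a2^b2 1 dt).
Inner integral in s: integral_{2}^{3} s^3 ds = (3^4 - 2^4)/4
  = 65/4.
Inner integral in t: integral_{-2}^{2} 1 dt = (2^1 - (-2)^1)/1
  = 4.
Product: (65/4) * (4) = 65.

65


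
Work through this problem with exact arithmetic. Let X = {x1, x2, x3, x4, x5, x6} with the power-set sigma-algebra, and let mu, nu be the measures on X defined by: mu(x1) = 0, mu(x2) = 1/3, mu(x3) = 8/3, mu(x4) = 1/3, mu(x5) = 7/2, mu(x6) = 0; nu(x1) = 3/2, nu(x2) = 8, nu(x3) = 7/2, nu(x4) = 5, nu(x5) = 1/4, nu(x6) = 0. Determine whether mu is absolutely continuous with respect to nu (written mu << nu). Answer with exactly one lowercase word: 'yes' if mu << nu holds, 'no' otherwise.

mu << nu means: every nu-null measurable set is also mu-null; equivalently, for every atom x, if nu({x}) = 0 then mu({x}) = 0.
Checking each atom:
  x1: nu = 3/2 > 0 -> no constraint.
  x2: nu = 8 > 0 -> no constraint.
  x3: nu = 7/2 > 0 -> no constraint.
  x4: nu = 5 > 0 -> no constraint.
  x5: nu = 1/4 > 0 -> no constraint.
  x6: nu = 0, mu = 0 -> consistent with mu << nu.
No atom violates the condition. Therefore mu << nu.

yes


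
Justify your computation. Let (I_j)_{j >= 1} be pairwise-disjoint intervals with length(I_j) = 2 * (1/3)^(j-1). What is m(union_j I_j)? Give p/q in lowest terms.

By countable additivity of the Lebesgue measure on pairwise disjoint measurable sets,
  m(union_{j >= 1} I_j) = sum_{j >= 1} m(I_j) = sum_{j >= 1} a * r^(j-1),
  with a = 2 and r = 1/3.
Since 0 < r = 1/3 < 1, the geometric series converges:
  sum_{j >= 1} a * r^(j-1) = a / (1 - r).
  = 2 / (1 - 1/3)
  = 2 / (2/3)
  = 3.

3


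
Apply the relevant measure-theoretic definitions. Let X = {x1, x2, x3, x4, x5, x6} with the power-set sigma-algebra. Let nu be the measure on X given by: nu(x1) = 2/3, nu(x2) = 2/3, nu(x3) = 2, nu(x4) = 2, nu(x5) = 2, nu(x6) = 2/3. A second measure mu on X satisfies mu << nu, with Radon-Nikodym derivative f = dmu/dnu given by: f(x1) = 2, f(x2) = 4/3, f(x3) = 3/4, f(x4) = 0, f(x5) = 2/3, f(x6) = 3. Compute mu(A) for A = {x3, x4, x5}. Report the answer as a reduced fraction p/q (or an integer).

By the defining property of the Radon-Nikodym derivative, for every measurable set A,
  mu(A) = integral_A f dnu.
Since nu is a discrete measure concentrated on the atoms of X, the integral over A reduces to the sum
  mu(A) = sum_{x in A} f(x) * nu({x}).
Computing each term:
  x3: f(x3) * nu(x3) = 3/4 * 2 = 3/2.
  x4: f(x4) * nu(x4) = 0 * 2 = 0.
  x5: f(x5) * nu(x5) = 2/3 * 2 = 4/3.
Summing: mu(A) = 3/2 + 0 + 4/3 = 17/6.

17/6


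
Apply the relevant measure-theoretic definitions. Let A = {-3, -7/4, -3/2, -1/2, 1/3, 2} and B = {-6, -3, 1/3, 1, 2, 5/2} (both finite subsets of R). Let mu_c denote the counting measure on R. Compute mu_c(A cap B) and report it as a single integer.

Counting measure on a finite set equals cardinality. mu_c(A cap B) = |A cap B| (elements appearing in both).
Enumerating the elements of A that also lie in B gives 3 element(s).
So mu_c(A cap B) = 3.

3


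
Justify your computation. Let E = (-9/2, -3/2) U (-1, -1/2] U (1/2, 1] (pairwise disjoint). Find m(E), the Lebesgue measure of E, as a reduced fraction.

For pairwise disjoint intervals, m(union_i I_i) = sum_i m(I_i),
and m is invariant under swapping open/closed endpoints (single points have measure 0).
So m(E) = sum_i (b_i - a_i).
  I_1 has length -3/2 - (-9/2) = 3.
  I_2 has length -1/2 - (-1) = 1/2.
  I_3 has length 1 - 1/2 = 1/2.
Summing:
  m(E) = 3 + 1/2 + 1/2 = 4.

4


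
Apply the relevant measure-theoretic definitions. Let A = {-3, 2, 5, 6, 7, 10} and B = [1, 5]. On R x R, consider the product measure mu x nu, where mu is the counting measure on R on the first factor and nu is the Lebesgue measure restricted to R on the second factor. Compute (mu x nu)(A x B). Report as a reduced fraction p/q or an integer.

For a measurable rectangle A x B, the product measure satisfies
  (mu x nu)(A x B) = mu(A) * nu(B).
  mu(A) = 6.
  nu(B) = 4.
  (mu x nu)(A x B) = 6 * 4 = 24.

24


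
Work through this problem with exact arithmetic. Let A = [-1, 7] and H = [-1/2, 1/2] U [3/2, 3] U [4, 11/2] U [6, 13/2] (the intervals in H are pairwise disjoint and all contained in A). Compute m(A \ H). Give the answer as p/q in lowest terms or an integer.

The ambient interval has length m(A) = 7 - (-1) = 8.
Since the holes are disjoint and sit inside A, by finite additivity
  m(H) = sum_i (b_i - a_i), and m(A \ H) = m(A) - m(H).
Computing the hole measures:
  m(H_1) = 1/2 - (-1/2) = 1.
  m(H_2) = 3 - 3/2 = 3/2.
  m(H_3) = 11/2 - 4 = 3/2.
  m(H_4) = 13/2 - 6 = 1/2.
Summed: m(H) = 1 + 3/2 + 3/2 + 1/2 = 9/2.
So m(A \ H) = 8 - 9/2 = 7/2.

7/2


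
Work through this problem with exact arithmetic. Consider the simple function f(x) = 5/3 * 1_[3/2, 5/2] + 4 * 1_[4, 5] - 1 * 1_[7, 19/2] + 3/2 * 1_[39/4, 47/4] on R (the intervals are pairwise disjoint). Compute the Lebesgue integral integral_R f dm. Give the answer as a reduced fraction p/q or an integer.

For a simple function f = sum_i c_i * 1_{A_i} with disjoint A_i,
  integral f dm = sum_i c_i * m(A_i).
Lengths of the A_i:
  m(A_1) = 5/2 - 3/2 = 1.
  m(A_2) = 5 - 4 = 1.
  m(A_3) = 19/2 - 7 = 5/2.
  m(A_4) = 47/4 - 39/4 = 2.
Contributions c_i * m(A_i):
  (5/3) * (1) = 5/3.
  (4) * (1) = 4.
  (-1) * (5/2) = -5/2.
  (3/2) * (2) = 3.
Total: 5/3 + 4 - 5/2 + 3 = 37/6.

37/6
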